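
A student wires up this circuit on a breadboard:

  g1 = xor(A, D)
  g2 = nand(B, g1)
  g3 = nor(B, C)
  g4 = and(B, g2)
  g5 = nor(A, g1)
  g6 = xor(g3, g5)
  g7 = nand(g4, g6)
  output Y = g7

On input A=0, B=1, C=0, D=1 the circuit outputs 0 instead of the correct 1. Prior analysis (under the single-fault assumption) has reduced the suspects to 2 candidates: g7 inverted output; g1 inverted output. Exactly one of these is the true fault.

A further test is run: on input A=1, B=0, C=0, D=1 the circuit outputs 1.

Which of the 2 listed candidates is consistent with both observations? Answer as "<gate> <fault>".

Evaluate each candidate on input A=1, B=0, C=0, D=1:
  g7 inverted output: g1=0, g2=1, g3=1, g4=0, g5=0, g6=1, g7=0 [inverted output] → 0 — eliminated
  g1 inverted output: g1=1 [inverted output], g2=1, g3=1, g4=0, g5=0, g6=1, g7=1 → 1 — matches
Only g1 inverted output reproduces the observed 1.

g1 inverted output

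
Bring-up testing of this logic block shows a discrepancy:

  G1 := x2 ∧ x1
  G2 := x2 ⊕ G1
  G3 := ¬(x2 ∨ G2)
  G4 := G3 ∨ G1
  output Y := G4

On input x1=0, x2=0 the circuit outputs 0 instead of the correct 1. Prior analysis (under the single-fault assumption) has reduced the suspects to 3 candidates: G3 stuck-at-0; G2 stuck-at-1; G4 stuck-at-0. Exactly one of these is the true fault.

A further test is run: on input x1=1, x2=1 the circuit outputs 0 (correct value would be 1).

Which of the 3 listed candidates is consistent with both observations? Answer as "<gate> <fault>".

Evaluate each candidate on input x1=1, x2=1:
  G3 stuck-at-0: G1=1, G2=0, G3=0 [stuck-at-0], G4=1 → 1 — eliminated
  G2 stuck-at-1: G1=1, G2=1 [stuck-at-1], G3=0, G4=1 → 1 — eliminated
  G4 stuck-at-0: G1=1, G2=0, G3=0, G4=0 [stuck-at-0] → 0 — matches
Only G4 stuck-at-0 reproduces the observed 0.

G4 stuck-at-0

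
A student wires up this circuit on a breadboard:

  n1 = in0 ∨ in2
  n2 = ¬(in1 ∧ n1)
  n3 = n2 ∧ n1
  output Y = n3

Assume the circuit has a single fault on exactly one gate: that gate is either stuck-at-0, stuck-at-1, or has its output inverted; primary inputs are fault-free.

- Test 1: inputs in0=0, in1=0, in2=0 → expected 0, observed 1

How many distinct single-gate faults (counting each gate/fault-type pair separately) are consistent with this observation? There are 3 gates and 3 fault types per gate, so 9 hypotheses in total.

Fault-free: n1=0, n2=1, n3=0 → 0. Observed 1.
  n1 stuck-at-0: output 0 ✗
  n1 stuck-at-1: output 1 ✓
  n1 inverted output: output 1 ✓
  n2 stuck-at-0: output 0 ✗
  n2 stuck-at-1: output 0 ✗
  n2 inverted output: output 0 ✗
  n3 stuck-at-0: output 0 ✗
  n3 stuck-at-1: output 1 ✓
  n3 inverted output: output 1 ✓
Consistent faults: {n1 stuck-at-1, n1 inverted output, n3 stuck-at-1, n3 inverted output} — 4 in all.

4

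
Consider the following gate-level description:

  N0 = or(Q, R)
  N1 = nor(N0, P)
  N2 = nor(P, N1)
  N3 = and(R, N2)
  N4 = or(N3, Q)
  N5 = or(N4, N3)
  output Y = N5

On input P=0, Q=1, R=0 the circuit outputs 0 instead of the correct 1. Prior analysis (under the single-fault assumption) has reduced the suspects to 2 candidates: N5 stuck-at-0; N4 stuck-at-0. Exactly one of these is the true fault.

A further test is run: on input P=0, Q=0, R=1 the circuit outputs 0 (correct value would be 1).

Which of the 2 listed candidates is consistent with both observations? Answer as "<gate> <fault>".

N5 stuck-at-0

Evaluate each candidate on input P=0, Q=0, R=1:
  N5 stuck-at-0: N0=1, N1=0, N2=1, N3=1, N4=1, N5=0 [stuck-at-0] → 0 — matches
  N4 stuck-at-0: N0=1, N1=0, N2=1, N3=1, N4=0 [stuck-at-0], N5=1 → 1 — eliminated
Only N5 stuck-at-0 reproduces the observed 0.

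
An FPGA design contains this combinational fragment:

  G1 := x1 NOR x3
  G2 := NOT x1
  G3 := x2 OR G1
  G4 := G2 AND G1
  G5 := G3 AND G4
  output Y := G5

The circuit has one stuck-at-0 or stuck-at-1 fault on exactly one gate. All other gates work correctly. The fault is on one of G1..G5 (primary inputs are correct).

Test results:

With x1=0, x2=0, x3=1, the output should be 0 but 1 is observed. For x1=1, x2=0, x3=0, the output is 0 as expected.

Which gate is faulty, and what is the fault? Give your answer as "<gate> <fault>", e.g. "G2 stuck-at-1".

G1 stuck-at-1

Fault-free values for test 1 (x1=0, x2=0, x3=1): G1=0, G2=1, G3=0, G4=0, G5=0, giving Y=0. Observed 1.
Test 1: faults giving observed 1 are {G1 stuck-at-1, G5 stuck-at-1}.
Test 2 (x1=1, x2=0, x3=0): fault-free G1=0, G2=0, G3=0, G4=0, G5=0 → 0; observed 0. Eliminates G5 stuck-at-1.
Only G1 stuck-at-1 is consistent with every test.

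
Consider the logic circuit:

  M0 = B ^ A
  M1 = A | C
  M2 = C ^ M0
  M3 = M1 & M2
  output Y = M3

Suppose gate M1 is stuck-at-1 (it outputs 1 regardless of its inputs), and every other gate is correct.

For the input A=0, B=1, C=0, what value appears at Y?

1

Propagate with M1 forced: M0=1, M1=1 [stuck-at-1], M2=1, M3=1.
So Y = 1. (Without the fault it would be 0.)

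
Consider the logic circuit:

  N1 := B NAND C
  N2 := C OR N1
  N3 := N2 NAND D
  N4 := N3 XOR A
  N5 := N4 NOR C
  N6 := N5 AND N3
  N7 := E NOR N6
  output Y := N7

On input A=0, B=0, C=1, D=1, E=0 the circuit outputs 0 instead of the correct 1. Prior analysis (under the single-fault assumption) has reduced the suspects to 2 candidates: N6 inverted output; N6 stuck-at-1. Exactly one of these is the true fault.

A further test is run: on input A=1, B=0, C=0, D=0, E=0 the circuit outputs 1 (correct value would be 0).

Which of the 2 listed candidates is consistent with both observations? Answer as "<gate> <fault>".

Evaluate each candidate on input A=1, B=0, C=0, D=0, E=0:
  N6 inverted output: N1=1, N2=1, N3=1, N4=0, N5=1, N6=0 [inverted output], N7=1 → 1 — matches
  N6 stuck-at-1: N1=1, N2=1, N3=1, N4=0, N5=1, N6=1 [stuck-at-1], N7=0 → 0 — eliminated
Only N6 inverted output reproduces the observed 1.

N6 inverted output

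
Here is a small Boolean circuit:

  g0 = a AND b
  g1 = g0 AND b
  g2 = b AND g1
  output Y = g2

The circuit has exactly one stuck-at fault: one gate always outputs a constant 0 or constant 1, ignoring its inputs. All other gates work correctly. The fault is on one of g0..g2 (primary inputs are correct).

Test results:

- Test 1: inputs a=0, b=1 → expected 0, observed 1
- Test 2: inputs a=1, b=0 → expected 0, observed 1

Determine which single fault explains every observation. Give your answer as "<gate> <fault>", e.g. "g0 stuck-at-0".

g2 stuck-at-1

Fault-free values for test 1 (a=0, b=1): g0=0, g1=0, g2=0, giving Y=0. Observed 1.
Test 1: faults giving observed 1 are {g0 stuck-at-1, g1 stuck-at-1, g2 stuck-at-1}.
Test 2 (a=1, b=0): fault-free g0=0, g1=0, g2=0 → 0; observed 1. Eliminates g0 stuck-at-1, g1 stuck-at-1.
Only g2 stuck-at-1 is consistent with every test.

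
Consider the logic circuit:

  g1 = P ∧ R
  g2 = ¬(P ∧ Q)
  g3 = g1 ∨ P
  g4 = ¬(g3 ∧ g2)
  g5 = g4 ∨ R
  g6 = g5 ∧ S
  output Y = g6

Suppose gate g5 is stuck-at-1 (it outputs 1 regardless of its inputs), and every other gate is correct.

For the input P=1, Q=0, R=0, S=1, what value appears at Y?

Propagate with g5 forced: g1=0, g2=1, g3=1, g4=0, g5=1 [stuck-at-1], g6=1.
So Y = 1. (Without the fault it would be 0.)

1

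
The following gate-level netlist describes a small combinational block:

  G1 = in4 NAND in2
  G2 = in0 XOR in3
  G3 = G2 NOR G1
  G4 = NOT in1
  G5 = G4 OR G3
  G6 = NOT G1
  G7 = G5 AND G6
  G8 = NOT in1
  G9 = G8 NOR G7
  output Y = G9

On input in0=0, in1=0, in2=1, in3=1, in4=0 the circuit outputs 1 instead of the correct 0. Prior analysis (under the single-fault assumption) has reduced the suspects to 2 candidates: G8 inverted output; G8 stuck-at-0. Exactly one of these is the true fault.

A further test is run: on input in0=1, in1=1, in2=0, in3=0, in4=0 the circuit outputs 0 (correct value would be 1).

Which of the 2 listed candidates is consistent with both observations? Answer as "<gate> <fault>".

G8 inverted output

Evaluate each candidate on input in0=1, in1=1, in2=0, in3=0, in4=0:
  G8 inverted output: G1=1, G2=1, G3=0, G4=0, G5=0, G6=0, G7=0, G8=1 [inverted output], G9=0 → 0 — matches
  G8 stuck-at-0: G1=1, G2=1, G3=0, G4=0, G5=0, G6=0, G7=0, G8=0 [stuck-at-0], G9=1 → 1 — eliminated
Only G8 inverted output reproduces the observed 0.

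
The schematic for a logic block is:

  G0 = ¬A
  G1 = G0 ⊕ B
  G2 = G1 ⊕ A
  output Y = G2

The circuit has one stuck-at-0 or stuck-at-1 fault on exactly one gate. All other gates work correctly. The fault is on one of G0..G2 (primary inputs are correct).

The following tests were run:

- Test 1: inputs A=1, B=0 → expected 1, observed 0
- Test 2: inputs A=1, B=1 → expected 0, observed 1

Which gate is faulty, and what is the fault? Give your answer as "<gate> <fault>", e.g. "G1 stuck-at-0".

G0 stuck-at-1

Fault-free values for test 1 (A=1, B=0): G0=0, G1=0, G2=1, giving Y=1. Observed 0.
Test 1: faults giving observed 0 are {G0 stuck-at-1, G1 stuck-at-1, G2 stuck-at-0}.
Test 2 (A=1, B=1): fault-free G0=0, G1=1, G2=0 → 0; observed 1. Eliminates G1 stuck-at-1, G2 stuck-at-0.
Only G0 stuck-at-1 is consistent with every test.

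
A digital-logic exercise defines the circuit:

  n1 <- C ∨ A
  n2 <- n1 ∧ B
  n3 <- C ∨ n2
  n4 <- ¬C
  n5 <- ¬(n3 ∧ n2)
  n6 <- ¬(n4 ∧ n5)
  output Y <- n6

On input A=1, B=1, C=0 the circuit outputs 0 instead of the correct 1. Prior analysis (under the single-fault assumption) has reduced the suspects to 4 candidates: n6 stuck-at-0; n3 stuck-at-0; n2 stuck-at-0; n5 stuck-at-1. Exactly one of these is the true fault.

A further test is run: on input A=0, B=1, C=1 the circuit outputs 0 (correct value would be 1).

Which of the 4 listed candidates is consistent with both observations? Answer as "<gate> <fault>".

Evaluate each candidate on input A=0, B=1, C=1:
  n6 stuck-at-0: n1=1, n2=1, n3=1, n4=0, n5=0, n6=0 [stuck-at-0] → 0 — matches
  n3 stuck-at-0: n1=1, n2=1, n3=0 [stuck-at-0], n4=0, n5=1, n6=1 → 1 — eliminated
  n2 stuck-at-0: n1=1, n2=0 [stuck-at-0], n3=1, n4=0, n5=1, n6=1 → 1 — eliminated
  n5 stuck-at-1: n1=1, n2=1, n3=1, n4=0, n5=1 [stuck-at-1], n6=1 → 1 — eliminated
Only n6 stuck-at-0 reproduces the observed 0.

n6 stuck-at-0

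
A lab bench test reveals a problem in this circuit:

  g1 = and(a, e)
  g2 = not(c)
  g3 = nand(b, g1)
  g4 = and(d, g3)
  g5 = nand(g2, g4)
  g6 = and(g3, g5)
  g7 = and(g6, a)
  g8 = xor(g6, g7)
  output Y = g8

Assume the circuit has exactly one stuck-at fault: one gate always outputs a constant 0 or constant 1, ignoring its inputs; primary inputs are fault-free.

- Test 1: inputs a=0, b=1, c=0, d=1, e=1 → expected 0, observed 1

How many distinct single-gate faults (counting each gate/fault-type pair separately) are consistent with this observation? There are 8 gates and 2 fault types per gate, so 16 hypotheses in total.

6

Fault-free: g1=0, g2=1, g3=1, g4=1, g5=0, g6=0, g7=0, g8=0 → 0. Observed 1.
  g1: none of the 2 fault types match ✗
  g2: stuck-at-0 ✓; others ✗
  g3: none of the 2 fault types match ✗
  g4: stuck-at-0 ✓; others ✗
  g5: stuck-at-1 ✓; others ✗
  g6: stuck-at-1 ✓; others ✗
  g7: stuck-at-1 ✓; others ✗
  g8: stuck-at-1 ✓; others ✗
Consistent faults: {g2 stuck-at-0, g4 stuck-at-0, g5 stuck-at-1, g6 stuck-at-1, g7 stuck-at-1, g8 stuck-at-1} — 6 in all.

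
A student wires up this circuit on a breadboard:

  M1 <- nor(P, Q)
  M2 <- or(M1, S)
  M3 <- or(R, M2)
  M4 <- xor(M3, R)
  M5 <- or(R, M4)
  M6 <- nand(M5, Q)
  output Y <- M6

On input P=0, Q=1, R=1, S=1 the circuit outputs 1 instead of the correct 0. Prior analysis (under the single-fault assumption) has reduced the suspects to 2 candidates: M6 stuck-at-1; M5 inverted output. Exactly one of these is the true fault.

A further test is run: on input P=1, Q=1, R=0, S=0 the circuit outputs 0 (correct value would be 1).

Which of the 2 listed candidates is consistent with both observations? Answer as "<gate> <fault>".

Evaluate each candidate on input P=1, Q=1, R=0, S=0:
  M6 stuck-at-1: M1=0, M2=0, M3=0, M4=0, M5=0, M6=1 [stuck-at-1] → 1 — eliminated
  M5 inverted output: M1=0, M2=0, M3=0, M4=0, M5=1 [inverted output], M6=0 → 0 — matches
Only M5 inverted output reproduces the observed 0.

M5 inverted output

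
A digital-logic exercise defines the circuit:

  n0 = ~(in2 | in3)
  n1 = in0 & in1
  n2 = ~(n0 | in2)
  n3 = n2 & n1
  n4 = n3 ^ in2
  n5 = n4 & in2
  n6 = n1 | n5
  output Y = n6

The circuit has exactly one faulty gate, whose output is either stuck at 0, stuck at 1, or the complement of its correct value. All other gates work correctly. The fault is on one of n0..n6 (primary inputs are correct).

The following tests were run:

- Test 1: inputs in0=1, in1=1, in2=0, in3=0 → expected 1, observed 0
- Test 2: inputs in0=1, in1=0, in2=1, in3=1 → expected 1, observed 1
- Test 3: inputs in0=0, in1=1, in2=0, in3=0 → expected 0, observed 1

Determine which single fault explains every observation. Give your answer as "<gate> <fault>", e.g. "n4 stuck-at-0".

n1 inverted output

Fault-free values for test 1 (in0=1, in1=1, in2=0, in3=0): n0=1, n1=1, n2=0, n3=0, n4=0, n5=0, n6=1, giving Y=1. Observed 0.
Test 1: faults giving observed 0 are {n1 stuck-at-0, n1 inverted output, n6 stuck-at-0, n6 inverted output}.
Test 2 (in0=1, in1=0, in2=1, in3=1): fault-free n0=0, n1=0, n2=0, n3=0, n4=1, n5=1, n6=1 → 1; observed 1. Eliminates n6 stuck-at-0, n6 inverted output.
Test 3 (in0=0, in1=1, in2=0, in3=0): fault-free n0=1, n1=0, n2=0, n3=0, n4=0, n5=0, n6=0 → 0; observed 1. Eliminates n1 stuck-at-0.
Only n1 inverted output is consistent with every test.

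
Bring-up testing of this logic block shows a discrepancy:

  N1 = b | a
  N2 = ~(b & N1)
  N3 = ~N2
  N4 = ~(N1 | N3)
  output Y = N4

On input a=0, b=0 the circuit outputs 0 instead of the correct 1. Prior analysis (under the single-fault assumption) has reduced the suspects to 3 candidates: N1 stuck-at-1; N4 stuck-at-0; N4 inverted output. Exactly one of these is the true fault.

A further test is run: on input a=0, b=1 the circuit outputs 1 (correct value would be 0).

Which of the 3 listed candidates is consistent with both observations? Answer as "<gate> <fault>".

Evaluate each candidate on input a=0, b=1:
  N1 stuck-at-1: N1=1 [stuck-at-1], N2=0, N3=1, N4=0 → 0 — eliminated
  N4 stuck-at-0: N1=1, N2=0, N3=1, N4=0 [stuck-at-0] → 0 — eliminated
  N4 inverted output: N1=1, N2=0, N3=1, N4=1 [inverted output] → 1 — matches
Only N4 inverted output reproduces the observed 1.

N4 inverted output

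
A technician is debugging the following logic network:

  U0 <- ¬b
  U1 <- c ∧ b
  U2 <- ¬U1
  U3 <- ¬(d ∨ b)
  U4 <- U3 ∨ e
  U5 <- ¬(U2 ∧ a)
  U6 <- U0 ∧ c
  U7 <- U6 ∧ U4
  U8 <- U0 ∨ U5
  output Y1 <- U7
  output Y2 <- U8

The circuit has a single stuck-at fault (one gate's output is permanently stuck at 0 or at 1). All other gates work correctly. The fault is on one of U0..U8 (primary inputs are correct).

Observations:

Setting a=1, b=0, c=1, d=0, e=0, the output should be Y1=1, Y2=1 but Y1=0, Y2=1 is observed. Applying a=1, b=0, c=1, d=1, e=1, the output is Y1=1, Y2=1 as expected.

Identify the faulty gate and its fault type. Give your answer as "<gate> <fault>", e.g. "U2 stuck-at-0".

U3 stuck-at-0

Fault-free values for test 1 (a=1, b=0, c=1, d=0, e=0): U0=1, U1=0, U2=1, U3=1, U4=1, U5=0, U6=1, U7=1, U8=1, giving Y1=1, Y2=1. Observed Y1=0, Y2=1.
Test 1: faults giving observed Y1=0, Y2=1 are {U3 stuck-at-0, U4 stuck-at-0, U6 stuck-at-0, U7 stuck-at-0}.
Test 2 (a=1, b=0, c=1, d=1, e=1): fault-free U0=1, U1=0, U2=1, U3=0, U4=1, U5=0, U6=1, U7=1, U8=1 → Y1=1, Y2=1; observed Y1=1, Y2=1. Eliminates U4 stuck-at-0, U6 stuck-at-0, U7 stuck-at-0.
Only U3 stuck-at-0 is consistent with every test.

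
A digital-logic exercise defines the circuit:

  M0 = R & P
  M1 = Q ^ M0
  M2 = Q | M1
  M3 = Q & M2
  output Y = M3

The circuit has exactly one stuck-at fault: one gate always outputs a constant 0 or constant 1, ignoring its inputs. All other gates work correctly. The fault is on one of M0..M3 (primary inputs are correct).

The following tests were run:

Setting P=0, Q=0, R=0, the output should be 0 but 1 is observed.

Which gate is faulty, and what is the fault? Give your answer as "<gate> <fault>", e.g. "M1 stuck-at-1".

M3 stuck-at-1

Fault-free values for test 1 (P=0, Q=0, R=0): M0=0, M1=0, M2=0, M3=0, giving Y=0. Observed 1.
Test 1: faults giving observed 1 are {M3 stuck-at-1}.
Only M3 stuck-at-1 is consistent with every test.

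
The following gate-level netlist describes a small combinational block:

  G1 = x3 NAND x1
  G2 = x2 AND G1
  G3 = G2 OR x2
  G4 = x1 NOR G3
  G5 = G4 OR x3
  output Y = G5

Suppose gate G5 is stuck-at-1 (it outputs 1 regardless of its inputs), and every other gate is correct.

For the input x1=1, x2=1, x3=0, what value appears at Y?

1

Propagate with G5 forced: G1=1, G2=1, G3=1, G4=0, G5=1 [stuck-at-1].
So Y = 1. (Without the fault it would be 0.)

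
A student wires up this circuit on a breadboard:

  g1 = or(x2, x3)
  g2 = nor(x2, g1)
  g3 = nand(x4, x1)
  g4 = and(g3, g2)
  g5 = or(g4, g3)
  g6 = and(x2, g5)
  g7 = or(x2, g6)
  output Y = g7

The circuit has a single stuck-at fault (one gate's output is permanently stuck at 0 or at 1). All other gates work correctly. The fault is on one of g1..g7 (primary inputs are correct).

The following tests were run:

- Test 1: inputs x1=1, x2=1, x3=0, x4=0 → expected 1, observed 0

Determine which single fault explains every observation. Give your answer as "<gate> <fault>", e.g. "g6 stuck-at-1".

g7 stuck-at-0

Fault-free values for test 1 (x1=1, x2=1, x3=0, x4=0): g1=1, g2=0, g3=1, g4=0, g5=1, g6=1, g7=1, giving Y=1. Observed 0.
Test 1: faults giving observed 0 are {g7 stuck-at-0}.
Only g7 stuck-at-0 is consistent with every test.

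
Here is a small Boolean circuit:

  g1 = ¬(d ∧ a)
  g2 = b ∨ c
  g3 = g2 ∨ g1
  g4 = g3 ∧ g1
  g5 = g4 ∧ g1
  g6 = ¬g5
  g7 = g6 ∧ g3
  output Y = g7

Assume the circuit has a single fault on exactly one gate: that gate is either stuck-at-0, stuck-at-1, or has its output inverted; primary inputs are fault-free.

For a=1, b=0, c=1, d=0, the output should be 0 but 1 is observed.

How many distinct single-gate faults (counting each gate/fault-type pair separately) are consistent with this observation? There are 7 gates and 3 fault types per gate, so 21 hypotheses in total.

10

Fault-free: g1=1, g2=1, g3=1, g4=1, g5=1, g6=0, g7=0 → 0. Observed 1.
  g1: stuck-at-0, inverted output ✓; others ✗
  g2: none of the 3 fault types match ✗
  g3: none of the 3 fault types match ✗
  g4: stuck-at-0, inverted output ✓; others ✗
  g5: stuck-at-0, inverted output ✓; others ✗
  g6: stuck-at-1, inverted output ✓; others ✗
  g7: stuck-at-1, inverted output ✓; others ✗
Consistent faults: {g1 stuck-at-0, g1 inverted output, g4 stuck-at-0, g4 inverted output, g5 stuck-at-0, g5 inverted output, g6 stuck-at-1, g6 inverted output, g7 stuck-at-1, g7 inverted output} — 10 in all.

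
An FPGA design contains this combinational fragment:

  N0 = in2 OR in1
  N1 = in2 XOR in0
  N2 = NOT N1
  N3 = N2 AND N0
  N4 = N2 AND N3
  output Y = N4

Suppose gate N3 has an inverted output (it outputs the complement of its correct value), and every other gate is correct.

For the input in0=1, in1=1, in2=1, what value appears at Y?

Propagate with N3 forced: N0=1, N1=0, N2=1, N3=0 [inverted output], N4=0.
So Y = 0. (Without the fault it would be 1.)

0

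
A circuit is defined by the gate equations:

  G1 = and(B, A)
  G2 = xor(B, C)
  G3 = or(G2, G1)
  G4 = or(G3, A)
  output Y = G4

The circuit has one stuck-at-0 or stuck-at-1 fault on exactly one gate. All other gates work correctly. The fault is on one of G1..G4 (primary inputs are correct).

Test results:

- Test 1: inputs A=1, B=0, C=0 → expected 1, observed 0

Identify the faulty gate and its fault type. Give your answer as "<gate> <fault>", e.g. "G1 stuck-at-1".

Fault-free values for test 1 (A=1, B=0, C=0): G1=0, G2=0, G3=0, G4=1, giving Y=1. Observed 0.
Test 1: faults giving observed 0 are {G4 stuck-at-0}.
Only G4 stuck-at-0 is consistent with every test.

G4 stuck-at-0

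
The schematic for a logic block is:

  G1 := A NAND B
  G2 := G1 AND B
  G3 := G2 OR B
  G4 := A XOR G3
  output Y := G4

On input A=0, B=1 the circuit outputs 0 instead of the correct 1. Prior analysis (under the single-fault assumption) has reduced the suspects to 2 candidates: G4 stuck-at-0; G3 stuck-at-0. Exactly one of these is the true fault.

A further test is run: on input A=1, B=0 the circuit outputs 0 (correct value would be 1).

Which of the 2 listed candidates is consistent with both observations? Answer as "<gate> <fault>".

G4 stuck-at-0

Evaluate each candidate on input A=1, B=0:
  G4 stuck-at-0: G1=1, G2=0, G3=0, G4=0 [stuck-at-0] → 0 — matches
  G3 stuck-at-0: G1=1, G2=0, G3=0 [stuck-at-0], G4=1 → 1 — eliminated
Only G4 stuck-at-0 reproduces the observed 0.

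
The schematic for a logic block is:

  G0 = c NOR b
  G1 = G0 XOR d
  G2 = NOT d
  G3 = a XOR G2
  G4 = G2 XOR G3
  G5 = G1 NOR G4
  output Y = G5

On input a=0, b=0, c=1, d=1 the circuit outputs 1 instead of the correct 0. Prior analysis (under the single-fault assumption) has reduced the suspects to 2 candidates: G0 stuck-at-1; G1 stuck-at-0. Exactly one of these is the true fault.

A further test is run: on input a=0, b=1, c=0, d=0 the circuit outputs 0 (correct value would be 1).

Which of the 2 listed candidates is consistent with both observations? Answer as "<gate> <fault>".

G0 stuck-at-1

Evaluate each candidate on input a=0, b=1, c=0, d=0:
  G0 stuck-at-1: G0=1 [stuck-at-1], G1=1, G2=1, G3=1, G4=0, G5=0 → 0 — matches
  G1 stuck-at-0: G0=0, G1=0 [stuck-at-0], G2=1, G3=1, G4=0, G5=1 → 1 — eliminated
Only G0 stuck-at-1 reproduces the observed 0.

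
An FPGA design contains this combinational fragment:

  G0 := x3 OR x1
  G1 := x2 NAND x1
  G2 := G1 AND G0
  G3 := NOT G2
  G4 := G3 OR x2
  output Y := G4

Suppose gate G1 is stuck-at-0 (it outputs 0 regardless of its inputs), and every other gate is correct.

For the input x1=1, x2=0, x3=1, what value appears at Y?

1

Propagate with G1 forced: G0=1, G1=0 [stuck-at-0], G2=0, G3=1, G4=1.
So Y = 1. (Without the fault it would be 0.)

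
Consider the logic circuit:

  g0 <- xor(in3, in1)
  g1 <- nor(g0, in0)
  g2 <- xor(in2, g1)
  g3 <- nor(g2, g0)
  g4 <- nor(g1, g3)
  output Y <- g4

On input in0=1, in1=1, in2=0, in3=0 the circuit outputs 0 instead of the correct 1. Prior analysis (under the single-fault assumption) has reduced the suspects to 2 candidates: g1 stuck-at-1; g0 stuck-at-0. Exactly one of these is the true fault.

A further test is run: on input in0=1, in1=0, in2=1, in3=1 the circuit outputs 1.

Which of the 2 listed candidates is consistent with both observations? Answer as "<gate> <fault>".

Evaluate each candidate on input in0=1, in1=0, in2=1, in3=1:
  g1 stuck-at-1: g0=1, g1=1 [stuck-at-1], g2=0, g3=0, g4=0 → 0 — eliminated
  g0 stuck-at-0: g0=0 [stuck-at-0], g1=0, g2=1, g3=0, g4=1 → 1 — matches
Only g0 stuck-at-0 reproduces the observed 1.

g0 stuck-at-0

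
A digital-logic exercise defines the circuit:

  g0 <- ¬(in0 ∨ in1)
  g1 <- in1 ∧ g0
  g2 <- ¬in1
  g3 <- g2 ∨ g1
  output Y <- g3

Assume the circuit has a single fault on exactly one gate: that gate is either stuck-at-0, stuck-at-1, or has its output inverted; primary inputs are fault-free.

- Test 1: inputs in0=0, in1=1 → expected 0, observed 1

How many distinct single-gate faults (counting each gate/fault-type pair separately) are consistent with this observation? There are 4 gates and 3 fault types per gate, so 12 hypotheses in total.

Fault-free: g0=0, g1=0, g2=0, g3=0 → 0. Observed 1.
  g0 stuck-at-0: output 0 ✗
  g0 stuck-at-1: output 1 ✓
  g0 inverted output: output 1 ✓
  g1 stuck-at-0: output 0 ✗
  g1 stuck-at-1: output 1 ✓
  g1 inverted output: output 1 ✓
  g2 stuck-at-0: output 0 ✗
  g2 stuck-at-1: output 1 ✓
  g2 inverted output: output 1 ✓
  g3 stuck-at-0: output 0 ✗
  g3 stuck-at-1: output 1 ✓
  g3 inverted output: output 1 ✓
Consistent faults: {g0 stuck-at-1, g0 inverted output, g1 stuck-at-1, g1 inverted output, g2 stuck-at-1, g2 inverted output, g3 stuck-at-1, g3 inverted output} — 8 in all.

8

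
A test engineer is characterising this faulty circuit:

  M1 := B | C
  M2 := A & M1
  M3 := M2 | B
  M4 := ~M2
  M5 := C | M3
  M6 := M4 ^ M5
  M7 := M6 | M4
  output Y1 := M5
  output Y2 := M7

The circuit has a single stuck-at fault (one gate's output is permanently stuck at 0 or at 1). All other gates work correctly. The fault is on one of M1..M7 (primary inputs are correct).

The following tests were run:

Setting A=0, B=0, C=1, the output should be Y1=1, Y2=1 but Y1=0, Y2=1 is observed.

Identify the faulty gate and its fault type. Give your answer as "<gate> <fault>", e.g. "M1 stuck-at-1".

M5 stuck-at-0

Fault-free values for test 1 (A=0, B=0, C=1): M1=1, M2=0, M3=0, M4=1, M5=1, M6=0, M7=1, giving Y1=1, Y2=1. Observed Y1=0, Y2=1.
Test 1: faults giving observed Y1=0, Y2=1 are {M5 stuck-at-0}.
Only M5 stuck-at-0 is consistent with every test.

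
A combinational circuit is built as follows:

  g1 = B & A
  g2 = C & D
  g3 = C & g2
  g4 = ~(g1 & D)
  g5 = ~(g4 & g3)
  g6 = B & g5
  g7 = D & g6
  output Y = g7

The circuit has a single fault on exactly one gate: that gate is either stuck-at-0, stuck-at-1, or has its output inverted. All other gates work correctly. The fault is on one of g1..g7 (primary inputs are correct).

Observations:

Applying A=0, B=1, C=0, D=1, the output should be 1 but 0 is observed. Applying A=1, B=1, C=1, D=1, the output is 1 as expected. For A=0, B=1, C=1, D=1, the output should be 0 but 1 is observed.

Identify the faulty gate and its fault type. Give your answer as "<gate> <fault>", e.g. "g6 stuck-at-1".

Fault-free values for test 1 (A=0, B=1, C=0, D=1): g1=0, g2=0, g3=0, g4=1, g5=1, g6=1, g7=1, giving Y=1. Observed 0.
Test 1: faults giving observed 0 are {g3 stuck-at-1, g3 inverted output, g5 stuck-at-0, g5 inverted output, g6 stuck-at-0, g6 inverted output, g7 stuck-at-0, g7 inverted output}.
Test 2 (A=1, B=1, C=1, D=1): fault-free g1=1, g2=1, g3=1, g4=0, g5=1, g6=1, g7=1 → 1; observed 1. Eliminates g5 stuck-at-0, g5 inverted output, g6 stuck-at-0, g6 inverted output, g7 stuck-at-0, g7 inverted output.
Test 3 (A=0, B=1, C=1, D=1): fault-free g1=0, g2=1, g3=1, g4=1, g5=0, g6=0, g7=0 → 0; observed 1. Eliminates g3 stuck-at-1.
Only g3 inverted output is consistent with every test.

g3 inverted output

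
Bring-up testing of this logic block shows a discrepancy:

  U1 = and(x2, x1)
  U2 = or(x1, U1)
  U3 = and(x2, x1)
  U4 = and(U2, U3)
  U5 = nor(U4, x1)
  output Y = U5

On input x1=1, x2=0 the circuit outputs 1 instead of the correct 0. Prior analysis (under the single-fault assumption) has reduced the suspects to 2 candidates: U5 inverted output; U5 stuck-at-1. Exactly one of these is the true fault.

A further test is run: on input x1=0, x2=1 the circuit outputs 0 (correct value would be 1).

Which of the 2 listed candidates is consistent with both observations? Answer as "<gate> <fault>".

Evaluate each candidate on input x1=0, x2=1:
  U5 inverted output: U1=0, U2=0, U3=0, U4=0, U5=0 [inverted output] → 0 — matches
  U5 stuck-at-1: U1=0, U2=0, U3=0, U4=0, U5=1 [stuck-at-1] → 1 — eliminated
Only U5 inverted output reproduces the observed 0.

U5 inverted output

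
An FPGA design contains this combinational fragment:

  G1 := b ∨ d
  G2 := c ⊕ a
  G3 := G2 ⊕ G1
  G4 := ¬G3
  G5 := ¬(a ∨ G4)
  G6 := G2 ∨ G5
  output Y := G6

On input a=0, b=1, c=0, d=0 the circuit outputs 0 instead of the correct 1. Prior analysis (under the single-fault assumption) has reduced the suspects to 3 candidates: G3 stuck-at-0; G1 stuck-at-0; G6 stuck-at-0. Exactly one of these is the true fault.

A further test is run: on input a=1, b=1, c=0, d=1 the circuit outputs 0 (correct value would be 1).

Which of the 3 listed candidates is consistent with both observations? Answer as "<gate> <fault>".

G6 stuck-at-0

Evaluate each candidate on input a=1, b=1, c=0, d=1:
  G3 stuck-at-0: G1=1, G2=1, G3=0 [stuck-at-0], G4=1, G5=0, G6=1 → 1 — eliminated
  G1 stuck-at-0: G1=0 [stuck-at-0], G2=1, G3=1, G4=0, G5=0, G6=1 → 1 — eliminated
  G6 stuck-at-0: G1=1, G2=1, G3=0, G4=1, G5=0, G6=0 [stuck-at-0] → 0 — matches
Only G6 stuck-at-0 reproduces the observed 0.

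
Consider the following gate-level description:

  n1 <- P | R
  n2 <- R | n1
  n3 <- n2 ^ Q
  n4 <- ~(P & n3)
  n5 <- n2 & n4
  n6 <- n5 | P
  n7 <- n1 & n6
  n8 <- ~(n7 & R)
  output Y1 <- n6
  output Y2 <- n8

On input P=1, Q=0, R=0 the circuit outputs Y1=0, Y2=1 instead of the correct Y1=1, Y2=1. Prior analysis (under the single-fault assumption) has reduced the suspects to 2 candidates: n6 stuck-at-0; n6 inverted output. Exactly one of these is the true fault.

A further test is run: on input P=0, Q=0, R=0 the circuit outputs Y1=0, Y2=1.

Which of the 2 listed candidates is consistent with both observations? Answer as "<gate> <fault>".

Evaluate each candidate on input P=0, Q=0, R=0:
  n6 stuck-at-0: n1=0, n2=0, n3=0, n4=1, n5=0, n6=0 [stuck-at-0], n7=0, n8=1 → Y1=0, Y2=1 — matches
  n6 inverted output: n1=0, n2=0, n3=0, n4=1, n5=0, n6=1 [inverted output], n7=0, n8=1 → Y1=1, Y2=1 — eliminated
Only n6 stuck-at-0 reproduces the observed Y1=0, Y2=1.

n6 stuck-at-0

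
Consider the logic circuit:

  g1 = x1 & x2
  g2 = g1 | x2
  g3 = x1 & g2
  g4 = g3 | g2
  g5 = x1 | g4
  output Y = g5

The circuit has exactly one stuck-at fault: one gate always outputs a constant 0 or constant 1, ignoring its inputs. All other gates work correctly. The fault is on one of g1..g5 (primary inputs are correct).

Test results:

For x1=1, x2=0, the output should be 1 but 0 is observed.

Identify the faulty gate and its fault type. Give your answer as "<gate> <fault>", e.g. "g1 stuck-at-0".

g5 stuck-at-0

Fault-free values for test 1 (x1=1, x2=0): g1=0, g2=0, g3=0, g4=0, g5=1, giving Y=1. Observed 0.
Test 1: faults giving observed 0 are {g5 stuck-at-0}.
Only g5 stuck-at-0 is consistent with every test.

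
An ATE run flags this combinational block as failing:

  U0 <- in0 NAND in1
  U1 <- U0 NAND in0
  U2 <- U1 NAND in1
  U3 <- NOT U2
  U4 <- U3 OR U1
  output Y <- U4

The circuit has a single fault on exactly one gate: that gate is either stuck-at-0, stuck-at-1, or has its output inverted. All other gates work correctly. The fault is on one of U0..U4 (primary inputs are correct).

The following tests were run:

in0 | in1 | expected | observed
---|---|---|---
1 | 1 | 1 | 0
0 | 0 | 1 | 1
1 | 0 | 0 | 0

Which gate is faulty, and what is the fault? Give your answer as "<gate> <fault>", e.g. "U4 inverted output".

U0 stuck-at-1

Fault-free values for test 1 (in0=1, in1=1): U0=0, U1=1, U2=0, U3=1, U4=1, giving Y=1. Observed 0.
Test 1: faults giving observed 0 are {U0 stuck-at-1, U0 inverted output, U1 stuck-at-0, U1 inverted output, U4 stuck-at-0, U4 inverted output}.
Test 2 (in0=0, in1=0): fault-free U0=1, U1=1, U2=1, U3=0, U4=1 → 1; observed 1. Eliminates U1 stuck-at-0, U1 inverted output, U4 stuck-at-0, U4 inverted output.
Test 3 (in0=1, in1=0): fault-free U0=1, U1=0, U2=1, U3=0, U4=0 → 0; observed 0. Eliminates U0 inverted output.
Only U0 stuck-at-1 is consistent with every test.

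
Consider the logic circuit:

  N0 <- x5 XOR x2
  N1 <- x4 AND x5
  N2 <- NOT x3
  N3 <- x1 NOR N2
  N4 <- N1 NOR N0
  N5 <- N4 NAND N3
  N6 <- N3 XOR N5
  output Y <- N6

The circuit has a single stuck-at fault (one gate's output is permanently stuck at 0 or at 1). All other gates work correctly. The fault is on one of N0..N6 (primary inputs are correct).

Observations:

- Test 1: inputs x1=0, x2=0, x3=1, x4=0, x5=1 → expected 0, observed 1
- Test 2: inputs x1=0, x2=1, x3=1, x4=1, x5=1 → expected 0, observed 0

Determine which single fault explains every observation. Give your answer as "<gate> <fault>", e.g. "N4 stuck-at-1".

N0 stuck-at-0

Fault-free values for test 1 (x1=0, x2=0, x3=1, x4=0, x5=1): N0=1, N1=0, N2=0, N3=1, N4=0, N5=1, N6=0, giving Y=0. Observed 1.
Test 1: faults giving observed 1 are {N0 stuck-at-0, N2 stuck-at-1, N3 stuck-at-0, N4 stuck-at-1, N5 stuck-at-0, N6 stuck-at-1}.
Test 2 (x1=0, x2=1, x3=1, x4=1, x5=1): fault-free N0=0, N1=1, N2=0, N3=1, N4=0, N5=1, N6=0 → 0; observed 0. Eliminates N2 stuck-at-1, N3 stuck-at-0, N4 stuck-at-1, N5 stuck-at-0, N6 stuck-at-1.
Only N0 stuck-at-0 is consistent with every test.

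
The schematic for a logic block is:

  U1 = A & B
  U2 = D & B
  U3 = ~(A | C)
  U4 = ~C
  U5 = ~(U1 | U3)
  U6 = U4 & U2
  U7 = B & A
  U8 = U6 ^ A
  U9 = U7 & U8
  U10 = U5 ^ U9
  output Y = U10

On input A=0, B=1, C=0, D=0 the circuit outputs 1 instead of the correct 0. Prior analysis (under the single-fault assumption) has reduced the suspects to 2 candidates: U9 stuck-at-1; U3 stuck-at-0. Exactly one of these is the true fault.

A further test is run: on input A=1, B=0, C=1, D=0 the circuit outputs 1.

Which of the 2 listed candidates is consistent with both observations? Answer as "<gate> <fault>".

Evaluate each candidate on input A=1, B=0, C=1, D=0:
  U9 stuck-at-1: U1=0, U2=0, U3=0, U4=0, U5=1, U6=0, U7=0, U8=1, U9=1 [stuck-at-1], U10=0 → 0 — eliminated
  U3 stuck-at-0: U1=0, U2=0, U3=0 [stuck-at-0], U4=0, U5=1, U6=0, U7=0, U8=1, U9=0, U10=1 → 1 — matches
Only U3 stuck-at-0 reproduces the observed 1.

U3 stuck-at-0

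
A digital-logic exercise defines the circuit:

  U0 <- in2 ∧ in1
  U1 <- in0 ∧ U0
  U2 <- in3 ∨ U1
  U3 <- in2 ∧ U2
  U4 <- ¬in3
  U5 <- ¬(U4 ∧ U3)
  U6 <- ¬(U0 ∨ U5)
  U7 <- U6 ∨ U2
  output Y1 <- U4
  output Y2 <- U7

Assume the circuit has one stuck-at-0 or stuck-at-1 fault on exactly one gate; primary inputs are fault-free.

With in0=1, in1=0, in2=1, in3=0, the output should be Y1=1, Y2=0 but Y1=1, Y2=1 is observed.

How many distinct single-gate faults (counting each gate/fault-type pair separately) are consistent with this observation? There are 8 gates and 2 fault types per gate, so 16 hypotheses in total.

7

Fault-free: U0=0, U1=0, U2=0, U3=0, U4=1, U5=1, U6=0, U7=0 → Y1=1, Y2=0. Observed Y1=1, Y2=1.
  U0: stuck-at-1 ✓; others ✗
  U1: stuck-at-1 ✓; others ✗
  U2: stuck-at-1 ✓; others ✗
  U3: stuck-at-1 ✓; others ✗
  U4: none of the 2 fault types match ✗
  U5: stuck-at-0 ✓; others ✗
  U6: stuck-at-1 ✓; others ✗
  U7: stuck-at-1 ✓; others ✗
Consistent faults: {U0 stuck-at-1, U1 stuck-at-1, U2 stuck-at-1, U3 stuck-at-1, U5 stuck-at-0, U6 stuck-at-1, U7 stuck-at-1} — 7 in all.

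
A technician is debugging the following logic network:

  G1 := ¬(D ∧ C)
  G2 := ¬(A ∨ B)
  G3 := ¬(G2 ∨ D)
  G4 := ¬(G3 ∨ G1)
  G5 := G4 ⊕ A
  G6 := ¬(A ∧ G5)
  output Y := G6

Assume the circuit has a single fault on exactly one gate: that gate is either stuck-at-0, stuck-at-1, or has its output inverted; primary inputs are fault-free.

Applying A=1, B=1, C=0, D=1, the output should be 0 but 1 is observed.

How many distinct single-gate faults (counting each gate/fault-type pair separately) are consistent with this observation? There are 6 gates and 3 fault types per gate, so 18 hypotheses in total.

8

Fault-free: G1=1, G2=0, G3=0, G4=0, G5=1, G6=0 → 0. Observed 1.
  G1: stuck-at-0, inverted output ✓; others ✗
  G2: none of the 3 fault types match ✗
  G3: none of the 3 fault types match ✗
  G4: stuck-at-1, inverted output ✓; others ✗
  G5: stuck-at-0, inverted output ✓; others ✗
  G6: stuck-at-1, inverted output ✓; others ✗
Consistent faults: {G1 stuck-at-0, G1 inverted output, G4 stuck-at-1, G4 inverted output, G5 stuck-at-0, G5 inverted output, G6 stuck-at-1, G6 inverted output} — 8 in all.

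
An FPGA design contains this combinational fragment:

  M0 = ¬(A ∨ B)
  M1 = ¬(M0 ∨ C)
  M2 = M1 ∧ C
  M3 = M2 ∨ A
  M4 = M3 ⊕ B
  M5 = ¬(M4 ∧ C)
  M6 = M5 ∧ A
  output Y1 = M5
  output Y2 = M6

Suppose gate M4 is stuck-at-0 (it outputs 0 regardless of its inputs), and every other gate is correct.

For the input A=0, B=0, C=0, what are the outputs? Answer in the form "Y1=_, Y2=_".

Y1=1, Y2=0

Propagate with M4 forced: M0=1, M1=0, M2=0, M3=0, M4=0 [stuck-at-0], M5=1, M6=0.
So the outputs are Y1=1, Y2=0. (Same as the fault-free value — the fault is masked on this input.)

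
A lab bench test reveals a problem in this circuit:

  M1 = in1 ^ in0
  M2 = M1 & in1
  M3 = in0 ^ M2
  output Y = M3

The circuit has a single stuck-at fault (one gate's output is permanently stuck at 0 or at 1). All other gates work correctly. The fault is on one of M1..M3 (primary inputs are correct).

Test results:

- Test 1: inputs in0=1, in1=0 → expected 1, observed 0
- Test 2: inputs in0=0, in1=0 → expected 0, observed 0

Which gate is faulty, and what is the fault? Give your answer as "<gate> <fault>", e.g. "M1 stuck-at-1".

Fault-free values for test 1 (in0=1, in1=0): M1=1, M2=0, M3=1, giving Y=1. Observed 0.
Test 1: faults giving observed 0 are {M2 stuck-at-1, M3 stuck-at-0}.
Test 2 (in0=0, in1=0): fault-free M1=0, M2=0, M3=0 → 0; observed 0. Eliminates M2 stuck-at-1.
Only M3 stuck-at-0 is consistent with every test.

M3 stuck-at-0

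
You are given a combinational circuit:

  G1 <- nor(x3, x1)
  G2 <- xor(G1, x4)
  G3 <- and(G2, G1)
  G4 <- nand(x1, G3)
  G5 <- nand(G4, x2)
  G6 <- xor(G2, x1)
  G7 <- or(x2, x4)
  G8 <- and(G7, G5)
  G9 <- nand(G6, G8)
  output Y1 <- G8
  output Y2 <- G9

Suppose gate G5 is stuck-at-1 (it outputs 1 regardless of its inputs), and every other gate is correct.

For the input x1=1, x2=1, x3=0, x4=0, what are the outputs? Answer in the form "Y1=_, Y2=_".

Y1=1, Y2=0

Propagate with G5 forced: G1=0, G2=0, G3=0, G4=1, G5=1 [stuck-at-1], G6=1, G7=1, G8=1, G9=0.
So the outputs are Y1=1, Y2=0. (Without the fault they would be Y1=0, Y2=1.)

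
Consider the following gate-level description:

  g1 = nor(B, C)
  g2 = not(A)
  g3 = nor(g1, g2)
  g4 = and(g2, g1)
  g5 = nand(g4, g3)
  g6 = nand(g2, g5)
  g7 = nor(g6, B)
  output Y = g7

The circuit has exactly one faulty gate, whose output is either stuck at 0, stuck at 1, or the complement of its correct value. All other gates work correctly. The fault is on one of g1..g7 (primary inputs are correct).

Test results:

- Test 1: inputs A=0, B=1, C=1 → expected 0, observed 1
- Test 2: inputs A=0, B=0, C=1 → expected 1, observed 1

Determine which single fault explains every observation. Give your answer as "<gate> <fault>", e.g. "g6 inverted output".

Fault-free values for test 1 (A=0, B=1, C=1): g1=0, g2=1, g3=0, g4=0, g5=1, g6=0, g7=0, giving Y=0. Observed 1.
Test 1: faults giving observed 1 are {g7 stuck-at-1, g7 inverted output}.
Test 2 (A=0, B=0, C=1): fault-free g1=0, g2=1, g3=0, g4=0, g5=1, g6=0, g7=1 → 1; observed 1. Eliminates g7 inverted output.
Only g7 stuck-at-1 is consistent with every test.

g7 stuck-at-1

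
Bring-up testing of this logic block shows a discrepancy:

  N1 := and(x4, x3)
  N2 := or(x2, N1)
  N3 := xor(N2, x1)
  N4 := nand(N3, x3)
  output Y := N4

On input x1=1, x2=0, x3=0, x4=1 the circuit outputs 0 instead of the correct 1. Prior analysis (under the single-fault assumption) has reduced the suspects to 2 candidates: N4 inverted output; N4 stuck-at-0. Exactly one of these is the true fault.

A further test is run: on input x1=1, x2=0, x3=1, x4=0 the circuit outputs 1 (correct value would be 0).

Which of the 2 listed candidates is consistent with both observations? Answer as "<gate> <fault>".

Evaluate each candidate on input x1=1, x2=0, x3=1, x4=0:
  N4 inverted output: N1=0, N2=0, N3=1, N4=1 [inverted output] → 1 — matches
  N4 stuck-at-0: N1=0, N2=0, N3=1, N4=0 [stuck-at-0] → 0 — eliminated
Only N4 inverted output reproduces the observed 1.

N4 inverted output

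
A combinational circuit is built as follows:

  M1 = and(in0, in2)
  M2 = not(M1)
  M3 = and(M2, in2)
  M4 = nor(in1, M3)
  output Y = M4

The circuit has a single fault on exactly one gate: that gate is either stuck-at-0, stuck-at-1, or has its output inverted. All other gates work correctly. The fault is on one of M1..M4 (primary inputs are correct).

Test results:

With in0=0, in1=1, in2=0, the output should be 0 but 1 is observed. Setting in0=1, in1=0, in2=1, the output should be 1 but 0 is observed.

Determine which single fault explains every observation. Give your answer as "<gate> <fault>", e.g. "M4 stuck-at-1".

Fault-free values for test 1 (in0=0, in1=1, in2=0): M1=0, M2=1, M3=0, M4=0, giving Y=0. Observed 1.
Test 1: faults giving observed 1 are {M4 stuck-at-1, M4 inverted output}.
Test 2 (in0=1, in1=0, in2=1): fault-free M1=1, M2=0, M3=0, M4=1 → 1; observed 0. Eliminates M4 stuck-at-1.
Only M4 inverted output is consistent with every test.

M4 inverted output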